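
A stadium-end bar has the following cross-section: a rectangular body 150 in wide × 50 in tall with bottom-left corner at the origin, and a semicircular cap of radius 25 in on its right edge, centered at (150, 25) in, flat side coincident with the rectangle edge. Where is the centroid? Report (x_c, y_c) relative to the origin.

x_c = 84.91 in, y_c = 25.00 in

rectangular body: A = 150 × 50 = 7500.00, centroid at (75.00, 25.00).
semicircular end: A = ½π·25² = 981.75, centroid at (160.61, 25.00).
ΣA = 8481.75 in², ΣAx_c = 720178.82 in³, ΣAy_c = 212043.69 in³.
x_c = 720178.82/8481.75 = 84.91 in; y_c = 212043.69/8481.75 = 25.00 in.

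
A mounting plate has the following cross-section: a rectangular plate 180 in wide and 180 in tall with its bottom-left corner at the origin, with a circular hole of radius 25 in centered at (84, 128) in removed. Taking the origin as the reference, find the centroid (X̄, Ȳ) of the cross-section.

X̄ = 90.39 in, Ȳ = 87.55 in

plate: A = 180 × 180 = 32400.00, centroid at (90.00, 90.00).
hole: A = −π·25² = -1963.50, centroid at (84.00, 128.00).
ΣA = 30436.50 in², ΣAX̄ = 2751066.39 in³, ΣAȲ = 2664672.59 in³.
X̄ = 2751066.39/30436.50 = 90.39 in; Ȳ = 2664672.59/30436.50 = 87.55 in.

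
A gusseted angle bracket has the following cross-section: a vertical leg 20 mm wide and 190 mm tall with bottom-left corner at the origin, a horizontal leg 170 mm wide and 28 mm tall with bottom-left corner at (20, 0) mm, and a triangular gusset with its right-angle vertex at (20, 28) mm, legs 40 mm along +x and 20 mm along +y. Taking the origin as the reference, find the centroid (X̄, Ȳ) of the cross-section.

vertical leg: A = 20 × 190 = 3800.00, centroid at (10.00, 95.00).
horizontal leg: A = 170 × 28 = 4760.00, centroid at (105.00, 14.00).
gusset: A = ½·40·20 = 400.00, centroid at (33.33, 34.67).
ΣA = 8960.00 mm², ΣAX̄ = 551133.33 mm³, ΣAȲ = 441506.67 mm³.
X̄ = 551133.33/8960.00 = 61.51 mm; Ȳ = 441506.67/8960.00 = 49.28 mm.

X̄ = 61.51 mm, Ȳ = 49.28 mm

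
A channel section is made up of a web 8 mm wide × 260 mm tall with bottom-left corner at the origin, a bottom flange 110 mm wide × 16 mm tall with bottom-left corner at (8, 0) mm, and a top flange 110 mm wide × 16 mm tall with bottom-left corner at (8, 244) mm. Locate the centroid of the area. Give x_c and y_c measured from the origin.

x_c = 41.09 mm, y_c = 130.00 mm

web: A = 8 × 260 = 2080.00, centroid at (4.00, 130.00).
bottom flange: A = 110 × 16 = 1760.00, centroid at (63.00, 8.00).
top flange: A = 110 × 16 = 1760.00, centroid at (63.00, 252.00).
ΣA = 5600.00 mm², ΣAx_c = 230080.00 mm³, ΣAy_c = 728000.00 mm³.
x_c = 230080.00/5600.00 = 41.09 mm; y_c = 728000.00/5600.00 = 130.00 mm.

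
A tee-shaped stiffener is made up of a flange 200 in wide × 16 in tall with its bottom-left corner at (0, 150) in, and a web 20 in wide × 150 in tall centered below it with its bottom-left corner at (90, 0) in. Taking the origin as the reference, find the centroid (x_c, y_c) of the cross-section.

web: A = 20 × 150 = 3000.00, centroid at (100.00, 75.00).
flange: A = 200 × 16 = 3200.00, centroid at (100.00, 158.00).
ΣA = 6200.00 in²
ΣAx_c = (3000.00)(100.00) + (3200.00)(100.00) = 620000.00 in³
ΣAy_c = (3000.00)(75.00) + (3200.00)(158.00) = 730600.00 in³
x_c = 620000.00 / 6200.00 = 100.00 in
y_c = 730600.00 / 6200.00 = 117.84 in

x_c = 100.00 in, y_c = 117.84 in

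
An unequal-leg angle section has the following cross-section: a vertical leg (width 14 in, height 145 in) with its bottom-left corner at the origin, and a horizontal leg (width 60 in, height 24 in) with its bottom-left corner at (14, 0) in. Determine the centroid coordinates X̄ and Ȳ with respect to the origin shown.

vertical leg: A = 14 × 145 = 2030.00, centroid at (7.00, 72.50).
horizontal leg: A = 60 × 24 = 1440.00, centroid at (44.00, 12.00).
ΣA = 3470.00 in², ΣAX̄ = 77570.00 in³, ΣAȲ = 164455.00 in³.
X̄ = 77570.00/3470.00 = 22.35 in; Ȳ = 164455.00/3470.00 = 47.39 in.

X̄ = 22.35 in, Ȳ = 47.39 in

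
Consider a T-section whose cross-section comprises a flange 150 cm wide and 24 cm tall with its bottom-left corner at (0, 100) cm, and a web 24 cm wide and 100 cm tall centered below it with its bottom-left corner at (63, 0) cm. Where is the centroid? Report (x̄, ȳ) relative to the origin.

x̄ = 75.00 cm, ȳ = 87.20 cm

web: A = 24 × 100 = 2400.00, centroid at (75.00, 50.00).
flange: A = 150 × 24 = 3600.00, centroid at (75.00, 112.00).
ΣA = 6000.00 cm², ΣAx̄ = 450000.00 cm³, ΣAȳ = 523200.00 cm³.
x̄ = 450000.00/6000.00 = 75.00 cm; ȳ = 523200.00/6000.00 = 87.20 cm.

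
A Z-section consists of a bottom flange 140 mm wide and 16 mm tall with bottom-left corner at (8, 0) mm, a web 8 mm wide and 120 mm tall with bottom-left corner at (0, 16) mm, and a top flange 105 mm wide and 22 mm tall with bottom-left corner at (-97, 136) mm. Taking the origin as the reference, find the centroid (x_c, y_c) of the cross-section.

bottom flange: A = 140 × 16 = 2240.00, centroid at (78.00, 8.00).
web: A = 8 × 120 = 960.00, centroid at (4.00, 76.00).
top flange: A = 105 × 22 = 2310.00, centroid at (-44.50, 147.00).
ΣA = 5510.00 mm², ΣAx_c = 75765.00 mm³, ΣAy_c = 430450.00 mm³.
x_c = 75765.00/5510.00 = 13.75 mm; y_c = 430450.00/5510.00 = 78.12 mm.

x_c = 13.75 mm, y_c = 78.12 mm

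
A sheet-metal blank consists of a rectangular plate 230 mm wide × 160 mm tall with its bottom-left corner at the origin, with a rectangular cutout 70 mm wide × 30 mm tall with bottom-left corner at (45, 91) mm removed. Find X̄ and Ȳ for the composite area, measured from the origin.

X̄ = 117.12 mm, Ȳ = 78.43 mm

plate: A = 230 × 160 = 36800.00, centroid at (115.00, 80.00).
hole: A = −(70 × 30) = -2100.00, centroid at (80.00, 106.00).
ΣA = 34700.00 mm², ΣAX̄ = 4064000.00 mm³, ΣAȲ = 2721400.00 mm³.
X̄ = 4064000.00/34700.00 = 117.12 mm; Ȳ = 2721400.00/34700.00 = 78.43 mm.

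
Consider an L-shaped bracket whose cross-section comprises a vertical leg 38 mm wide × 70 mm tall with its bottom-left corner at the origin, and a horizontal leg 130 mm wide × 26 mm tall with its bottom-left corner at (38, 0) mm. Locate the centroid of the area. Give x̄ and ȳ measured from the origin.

x̄ = 66.01 mm, ȳ = 22.69 mm

vertical leg: A = 38 × 70 = 2660.00, centroid at (19.00, 35.00).
horizontal leg: A = 130 × 26 = 3380.00, centroid at (103.00, 13.00).
ΣA = 6040.00 mm²
ΣAx̄ = (2660.00)(19.00) + (3380.00)(103.00) = 398680.00 mm³
ΣAȳ = (2660.00)(35.00) + (3380.00)(13.00) = 137040.00 mm³
x̄ = 398680.00 / 6040.00 = 66.01 mm
ȳ = 137040.00 / 6040.00 = 22.69 mm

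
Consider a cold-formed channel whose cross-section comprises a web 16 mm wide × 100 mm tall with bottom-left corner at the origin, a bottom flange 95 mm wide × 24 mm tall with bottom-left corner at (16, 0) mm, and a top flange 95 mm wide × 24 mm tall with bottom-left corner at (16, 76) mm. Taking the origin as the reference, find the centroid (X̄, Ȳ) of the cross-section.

Part | A | x̄ᵢ | ȳᵢ | A·x̄ᵢ | A·ȳᵢ
web | 1600.00 | 8.00 | 50.00 | 12800.00 | 80000.00
bottom flange | 2280.00 | 63.50 | 12.00 | 144780.00 | 27360.00
top flange | 2280.00 | 63.50 | 88.00 | 144780.00 | 200640.00
Σ | 6160.00 |  |  | 302360.00 | 308000.00
X̄ = 302360.00 / 6160.00 = 49.08 mm
Ȳ = 308000.00 / 6160.00 = 50.00 mm

X̄ = 49.08 mm, Ȳ = 50.00 mm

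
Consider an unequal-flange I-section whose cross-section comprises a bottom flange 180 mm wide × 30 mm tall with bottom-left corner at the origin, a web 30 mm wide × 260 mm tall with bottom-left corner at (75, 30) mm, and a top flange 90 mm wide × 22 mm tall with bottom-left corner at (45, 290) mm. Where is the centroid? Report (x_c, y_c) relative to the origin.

x_c = 90.00 mm, y_c = 126.81 mm

Part | A | x̄ᵢ | ȳᵢ | A·x̄ᵢ | A·ȳᵢ
bottom flange | 5400.00 | 90.00 | 15.00 | 486000.00 | 81000.00
web | 7800.00 | 90.00 | 160.00 | 702000.00 | 1248000.00
top flange | 1980.00 | 90.00 | 301.00 | 178200.00 | 595980.00
Σ | 15180.00 |  |  | 1366200.00 | 1924980.00
x_c = 1366200.00 / 15180.00 = 90.00 mm
y_c = 1924980.00 / 15180.00 = 126.81 mm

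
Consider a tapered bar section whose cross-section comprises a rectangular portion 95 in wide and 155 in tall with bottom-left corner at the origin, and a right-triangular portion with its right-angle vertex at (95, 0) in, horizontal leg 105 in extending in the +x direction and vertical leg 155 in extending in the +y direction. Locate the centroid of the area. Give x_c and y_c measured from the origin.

rectangular portion: A = 95 × 155 = 14725.00, centroid at (47.50, 77.50).
triangular portion: A = ½·105·155 = 8137.50, centroid at (130.00, 51.67).
ΣA = 22862.50 in², ΣAx_c = 1757312.50 in³, ΣAy_c = 1561625.00 in³.
x_c = 1757312.50/22862.50 = 76.86 in; y_c = 1561625.00/22862.50 = 68.31 in.

x_c = 76.86 in, y_c = 68.31 in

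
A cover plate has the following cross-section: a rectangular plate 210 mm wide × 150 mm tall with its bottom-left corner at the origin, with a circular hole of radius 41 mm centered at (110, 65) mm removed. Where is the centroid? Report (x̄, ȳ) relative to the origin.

plate: A = 210 × 150 = 31500.00, centroid at (105.00, 75.00).
hole: A = −π·41² = -5281.02, centroid at (110.00, 65.00).
ΣA = 26218.98 mm²
ΣAx̄ = (31500.00)(105.00) + (-5281.02)(110.00) = 2726588.10 mm³
ΣAȳ = (31500.00)(75.00) + (-5281.02)(65.00) = 2019233.88 mm³
x̄ = 2726588.10 / 26218.98 = 103.99 mm
ȳ = 2019233.88 / 26218.98 = 77.01 mm

x̄ = 103.99 mm, ȳ = 77.01 mm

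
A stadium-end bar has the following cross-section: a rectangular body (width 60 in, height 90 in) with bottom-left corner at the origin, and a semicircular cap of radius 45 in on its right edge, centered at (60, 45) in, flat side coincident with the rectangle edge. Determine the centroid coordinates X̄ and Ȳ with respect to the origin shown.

X̄ = 48.20 in, Ȳ = 45.00 in

rectangular body: A = 60 × 90 = 5400.00, centroid at (30.00, 45.00).
semicircular end: A = ½π·45² = 3180.86, centroid at (79.10, 45.00).
ΣA = 8580.86 in²
ΣAX̄ = (5400.00)(30.00) + (3180.86)(79.10) = 413601.75 in³
ΣAȲ = (5400.00)(45.00) + (3180.86)(45.00) = 386138.82 in³
X̄ = 413601.75 / 8580.86 = 48.20 in
Ȳ = 386138.82 / 8580.86 = 45.00 in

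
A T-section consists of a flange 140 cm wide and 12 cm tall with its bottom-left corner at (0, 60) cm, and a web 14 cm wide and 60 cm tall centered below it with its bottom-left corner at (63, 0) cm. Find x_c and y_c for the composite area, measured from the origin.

x_c = 70.00 cm, y_c = 54.00 cm

Part | A | x̄ᵢ | ȳᵢ | A·x̄ᵢ | A·ȳᵢ
web | 840.00 | 70.00 | 30.00 | 58800.00 | 25200.00
flange | 1680.00 | 70.00 | 66.00 | 117600.00 | 110880.00
Σ | 2520.00 |  |  | 176400.00 | 136080.00
x_c = 176400.00 / 2520.00 = 70.00 cm
y_c = 136080.00 / 2520.00 = 54.00 cm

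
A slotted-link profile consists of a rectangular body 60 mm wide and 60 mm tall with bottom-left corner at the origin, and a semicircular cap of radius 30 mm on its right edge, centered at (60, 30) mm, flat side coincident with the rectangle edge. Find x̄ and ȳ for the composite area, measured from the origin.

x̄ = 42.05 mm, ȳ = 30.00 mm

rectangular body: A = 60 × 60 = 3600.00, centroid at (30.00, 30.00).
semicircular end: A = ½π·30² = 1413.72, centroid at (72.73, 30.00).
ΣA = 5013.72 mm²
ΣAx̄ = (3600.00)(30.00) + (1413.72)(72.73) = 210823.00 mm³
ΣAȳ = (3600.00)(30.00) + (1413.72)(30.00) = 150411.50 mm³
x̄ = 210823.00 / 5013.72 = 42.05 mm
ȳ = 150411.50 / 5013.72 = 30.00 mm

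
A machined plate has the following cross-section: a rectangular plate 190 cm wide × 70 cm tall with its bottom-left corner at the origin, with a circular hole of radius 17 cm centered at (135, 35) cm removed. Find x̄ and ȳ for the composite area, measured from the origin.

x̄ = 92.07 cm, ȳ = 35.00 cm

plate: A = 190 × 70 = 13300.00, centroid at (95.00, 35.00).
hole: A = −π·17² = -907.92, centroid at (135.00, 35.00).
ΣA = 12392.08 cm²
ΣAx̄ = (13300.00)(95.00) + (-907.92)(135.00) = 1140930.76 cm³
ΣAȳ = (13300.00)(35.00) + (-907.92)(35.00) = 433722.79 cm³
x̄ = 1140930.76 / 12392.08 = 92.07 cm
ȳ = 433722.79 / 12392.08 = 35.00 cm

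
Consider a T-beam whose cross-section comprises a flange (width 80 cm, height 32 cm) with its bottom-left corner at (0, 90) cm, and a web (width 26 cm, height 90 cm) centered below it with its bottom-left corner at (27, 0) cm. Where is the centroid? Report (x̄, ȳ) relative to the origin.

web: A = 26 × 90 = 2340.00, centroid at (40.00, 45.00).
flange: A = 80 × 32 = 2560.00, centroid at (40.00, 106.00).
ΣA = 4900.00 cm²
ΣAx̄ = (2340.00)(40.00) + (2560.00)(40.00) = 196000.00 cm³
ΣAȳ = (2340.00)(45.00) + (2560.00)(106.00) = 376660.00 cm³
x̄ = 196000.00 / 4900.00 = 40.00 cm
ȳ = 376660.00 / 4900.00 = 76.87 cm

x̄ = 40.00 cm, ȳ = 76.87 cm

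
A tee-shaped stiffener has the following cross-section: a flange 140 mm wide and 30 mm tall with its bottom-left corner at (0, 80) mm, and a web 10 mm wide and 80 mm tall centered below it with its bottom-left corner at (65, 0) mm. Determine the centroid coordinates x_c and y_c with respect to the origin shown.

x_c = 70.00 mm, y_c = 86.20 mm

web: A = 10 × 80 = 800.00, centroid at (70.00, 40.00).
flange: A = 140 × 30 = 4200.00, centroid at (70.00, 95.00).
ΣA = 5000.00 mm², ΣAx_c = 350000.00 mm³, ΣAy_c = 431000.00 mm³.
x_c = 350000.00/5000.00 = 70.00 mm; y_c = 431000.00/5000.00 = 86.20 mm.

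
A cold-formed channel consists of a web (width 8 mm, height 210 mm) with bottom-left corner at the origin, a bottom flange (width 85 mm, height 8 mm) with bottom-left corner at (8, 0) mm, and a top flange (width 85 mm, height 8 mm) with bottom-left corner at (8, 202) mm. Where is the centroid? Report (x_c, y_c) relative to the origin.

web: A = 8 × 210 = 1680.00, centroid at (4.00, 105.00).
bottom flange: A = 85 × 8 = 680.00, centroid at (50.50, 4.00).
top flange: A = 85 × 8 = 680.00, centroid at (50.50, 206.00).
ΣA = 3040.00 mm², ΣAx_c = 75400.00 mm³, ΣAy_c = 319200.00 mm³.
x_c = 75400.00/3040.00 = 24.80 mm; y_c = 319200.00/3040.00 = 105.00 mm.

x_c = 24.80 mm, y_c = 105.00 mm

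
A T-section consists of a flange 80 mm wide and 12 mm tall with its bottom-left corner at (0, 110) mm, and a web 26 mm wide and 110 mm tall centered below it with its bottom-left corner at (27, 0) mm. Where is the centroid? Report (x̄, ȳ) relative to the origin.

x̄ = 40.00 mm, ȳ = 70.33 mm

web: A = 26 × 110 = 2860.00, centroid at (40.00, 55.00).
flange: A = 80 × 12 = 960.00, centroid at (40.00, 116.00).
ΣA = 3820.00 mm², ΣAx̄ = 152800.00 mm³, ΣAȳ = 268660.00 mm³.
x̄ = 152800.00/3820.00 = 40.00 mm; ȳ = 268660.00/3820.00 = 70.33 mm.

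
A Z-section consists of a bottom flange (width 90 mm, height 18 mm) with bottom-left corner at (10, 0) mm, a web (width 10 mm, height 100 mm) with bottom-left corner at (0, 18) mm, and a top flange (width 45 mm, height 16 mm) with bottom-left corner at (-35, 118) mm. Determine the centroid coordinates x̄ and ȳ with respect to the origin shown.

bottom flange: A = 90 × 18 = 1620.00, centroid at (55.00, 9.00).
web: A = 10 × 100 = 1000.00, centroid at (5.00, 68.00).
top flange: A = 45 × 16 = 720.00, centroid at (-12.50, 126.00).
ΣA = 3340.00 mm²
ΣAx̄ = (1620.00)(55.00) + (1000.00)(5.00) + (720.00)(-12.50) = 85100.00 mm³
ΣAȳ = (1620.00)(9.00) + (1000.00)(68.00) + (720.00)(126.00) = 173300.00 mm³
x̄ = 85100.00 / 3340.00 = 25.48 mm
ȳ = 173300.00 / 3340.00 = 51.89 mm

x̄ = 25.48 mm, ȳ = 51.89 mm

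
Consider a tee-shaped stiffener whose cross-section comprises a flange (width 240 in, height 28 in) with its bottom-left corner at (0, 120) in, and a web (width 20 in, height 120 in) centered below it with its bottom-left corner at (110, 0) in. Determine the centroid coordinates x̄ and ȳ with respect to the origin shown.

x̄ = 120.00 in, ȳ = 114.53 in

web: A = 20 × 120 = 2400.00, centroid at (120.00, 60.00).
flange: A = 240 × 28 = 6720.00, centroid at (120.00, 134.00).
ΣA = 9120.00 in², ΣAx̄ = 1094400.00 in³, ΣAȳ = 1044480.00 in³.
x̄ = 1094400.00/9120.00 = 120.00 in; ȳ = 1044480.00/9120.00 = 114.53 in.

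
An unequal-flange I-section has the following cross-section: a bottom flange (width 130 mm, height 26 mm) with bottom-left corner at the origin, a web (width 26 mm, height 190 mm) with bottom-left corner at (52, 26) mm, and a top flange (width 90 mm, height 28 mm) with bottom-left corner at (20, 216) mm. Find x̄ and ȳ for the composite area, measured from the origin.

x̄ = 65.00 mm, ȳ = 112.66 mm

bottom flange: A = 130 × 26 = 3380.00, centroid at (65.00, 13.00).
web: A = 26 × 190 = 4940.00, centroid at (65.00, 121.00).
top flange: A = 90 × 28 = 2520.00, centroid at (65.00, 230.00).
ΣA = 10840.00 mm², ΣAx̄ = 704600.00 mm³, ΣAȳ = 1221280.00 mm³.
x̄ = 704600.00/10840.00 = 65.00 mm; ȳ = 1221280.00/10840.00 = 112.66 mm.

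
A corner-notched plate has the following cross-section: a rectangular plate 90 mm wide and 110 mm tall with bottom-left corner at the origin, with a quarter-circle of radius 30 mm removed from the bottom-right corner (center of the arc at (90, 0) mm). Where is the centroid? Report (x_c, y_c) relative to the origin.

x_c = 42.52 mm, y_c = 58.25 mm

Part | A | x̄ᵢ | ȳᵢ | A·x̄ᵢ | A·ȳᵢ
plate | 9900.00 | 45.00 | 55.00 | 445500.00 | 544500.00
removed quarter-circle | -706.86 | 77.27 | 12.73 | -54617.25 | -9000.00
Σ | 9193.14 |  |  | 390882.75 | 535500.00
x_c = 390882.75 / 9193.14 = 42.52 mm
y_c = 535500.00 / 9193.14 = 58.25 mm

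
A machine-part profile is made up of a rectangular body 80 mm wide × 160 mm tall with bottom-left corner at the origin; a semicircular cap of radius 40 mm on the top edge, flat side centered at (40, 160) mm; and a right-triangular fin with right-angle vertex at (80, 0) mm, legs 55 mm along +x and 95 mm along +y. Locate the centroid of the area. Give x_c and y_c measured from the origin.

rectangular body: A = 80 × 160 = 12800.00, centroid at (40.00, 80.00).
semicircular top: A = ½π·40² = 2513.27, centroid at (40.00, 176.98).
triangular fin: A = ½·55·95 = 2612.50, centroid at (98.33, 31.67).
ΣA = 17925.77 mm², ΣAx_c = 869426.80 mm³, ΣAy_c = 1551519.69 mm³.
x_c = 869426.80/17925.77 = 48.50 mm; y_c = 1551519.69/17925.77 = 86.55 mm.

x_c = 48.50 mm, y_c = 86.55 mm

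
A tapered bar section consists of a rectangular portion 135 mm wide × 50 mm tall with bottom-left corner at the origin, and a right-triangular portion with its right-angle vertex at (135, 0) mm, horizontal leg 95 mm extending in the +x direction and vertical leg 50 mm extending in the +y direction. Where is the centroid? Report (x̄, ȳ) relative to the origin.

rectangular portion: A = 135 × 50 = 6750.00, centroid at (67.50, 25.00).
triangular portion: A = ½·95·50 = 2375.00, centroid at (166.67, 16.67).
ΣA = 9125.00 mm², ΣAx̄ = 851458.33 mm³, ΣAȳ = 208333.33 mm³.
x̄ = 851458.33/9125.00 = 93.31 mm; ȳ = 208333.33/9125.00 = 22.83 mm.

x̄ = 93.31 mm, ȳ = 22.83 mm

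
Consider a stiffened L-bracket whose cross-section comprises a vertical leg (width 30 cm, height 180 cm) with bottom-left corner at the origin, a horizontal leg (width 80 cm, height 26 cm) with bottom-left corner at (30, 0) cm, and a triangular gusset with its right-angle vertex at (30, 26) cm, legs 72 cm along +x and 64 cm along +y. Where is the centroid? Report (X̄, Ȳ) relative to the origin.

X̄ = 35.88 cm, Ȳ = 63.58 cm

Part | A | x̄ᵢ | ȳᵢ | A·x̄ᵢ | A·ȳᵢ
vertical leg | 5400.00 | 15.00 | 90.00 | 81000.00 | 486000.00
horizontal leg | 2080.00 | 70.00 | 13.00 | 145600.00 | 27040.00
gusset | 2304.00 | 54.00 | 47.33 | 124416.00 | 109056.00
Σ | 9784.00 |  |  | 351016.00 | 622096.00
X̄ = 351016.00 / 9784.00 = 35.88 cm
Ȳ = 622096.00 / 9784.00 = 63.58 cm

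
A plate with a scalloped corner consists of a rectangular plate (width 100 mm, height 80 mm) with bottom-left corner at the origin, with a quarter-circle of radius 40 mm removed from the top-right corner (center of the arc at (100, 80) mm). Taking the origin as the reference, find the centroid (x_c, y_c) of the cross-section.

Part | A | x̄ᵢ | ȳᵢ | A·x̄ᵢ | A·ȳᵢ
plate | 8000.00 | 50.00 | 40.00 | 400000.00 | 320000.00
removed quarter-circle | -1256.64 | 83.02 | 63.02 | -104330.37 | -79197.63
Σ | 6743.36 |  |  | 295669.63 | 240802.37
x_c = 295669.63 / 6743.36 = 43.85 mm
y_c = 240802.37 / 6743.36 = 35.71 mm

x_c = 43.85 mm, y_c = 35.71 mm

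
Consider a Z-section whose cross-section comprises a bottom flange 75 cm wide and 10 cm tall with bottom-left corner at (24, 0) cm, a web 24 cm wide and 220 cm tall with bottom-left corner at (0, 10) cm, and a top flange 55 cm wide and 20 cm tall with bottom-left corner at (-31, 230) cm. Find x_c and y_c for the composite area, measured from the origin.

x_c = 14.82 cm, y_c = 126.42 cm

bottom flange: A = 75 × 10 = 750.00, centroid at (61.50, 5.00).
web: A = 24 × 220 = 5280.00, centroid at (12.00, 120.00).
top flange: A = 55 × 20 = 1100.00, centroid at (-3.50, 240.00).
ΣA = 7130.00 cm²
ΣAx_c = (750.00)(61.50) + (5280.00)(12.00) + (1100.00)(-3.50) = 105635.00 cm³
ΣAy_c = (750.00)(5.00) + (5280.00)(120.00) + (1100.00)(240.00) = 901350.00 cm³
x_c = 105635.00 / 7130.00 = 14.82 cm
y_c = 901350.00 / 7130.00 = 126.42 cm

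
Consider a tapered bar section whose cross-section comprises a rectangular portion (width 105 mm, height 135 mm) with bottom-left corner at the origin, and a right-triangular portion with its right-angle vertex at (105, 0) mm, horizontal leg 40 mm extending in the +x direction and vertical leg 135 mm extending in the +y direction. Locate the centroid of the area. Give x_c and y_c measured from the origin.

Part | A | x̄ᵢ | ȳᵢ | A·x̄ᵢ | A·ȳᵢ
rectangular portion | 14175.00 | 52.50 | 67.50 | 744187.50 | 956812.50
triangular portion | 2700.00 | 118.33 | 45.00 | 319500.00 | 121500.00
Σ | 16875.00 |  |  | 1063687.50 | 1078312.50
x_c = 1063687.50 / 16875.00 = 63.03 mm
y_c = 1078312.50 / 16875.00 = 63.90 mm

x_c = 63.03 mm, y_c = 63.90 mm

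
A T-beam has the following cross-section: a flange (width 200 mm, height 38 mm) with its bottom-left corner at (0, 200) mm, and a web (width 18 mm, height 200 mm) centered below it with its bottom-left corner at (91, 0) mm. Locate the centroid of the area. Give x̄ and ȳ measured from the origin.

web: A = 18 × 200 = 3600.00, centroid at (100.00, 100.00).
flange: A = 200 × 38 = 7600.00, centroid at (100.00, 219.00).
ΣA = 11200.00 mm²
ΣAx̄ = (3600.00)(100.00) + (7600.00)(100.00) = 1120000.00 mm³
ΣAȳ = (3600.00)(100.00) + (7600.00)(219.00) = 2024400.00 mm³
x̄ = 1120000.00 / 11200.00 = 100.00 mm
ȳ = 2024400.00 / 11200.00 = 180.75 mm

x̄ = 100.00 mm, ȳ = 180.75 mm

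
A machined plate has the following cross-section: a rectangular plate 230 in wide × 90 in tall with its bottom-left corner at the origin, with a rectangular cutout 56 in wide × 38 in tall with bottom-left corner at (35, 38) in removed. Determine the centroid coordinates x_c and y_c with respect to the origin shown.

x_c = 120.96 in, y_c = 43.63 in

plate: A = 230 × 90 = 20700.00, centroid at (115.00, 45.00).
hole: A = −(56 × 38) = -2128.00, centroid at (63.00, 57.00).
ΣA = 18572.00 in²
ΣAx_c = (20700.00)(115.00) + (-2128.00)(63.00) = 2246436.00 in³
ΣAy_c = (20700.00)(45.00) + (-2128.00)(57.00) = 810204.00 in³
x_c = 2246436.00 / 18572.00 = 120.96 in
y_c = 810204.00 / 18572.00 = 43.63 in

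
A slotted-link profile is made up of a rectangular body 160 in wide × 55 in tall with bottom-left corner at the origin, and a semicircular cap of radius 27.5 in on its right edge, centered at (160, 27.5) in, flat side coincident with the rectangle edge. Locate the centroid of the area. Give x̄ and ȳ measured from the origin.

x̄ = 90.90 in, ȳ = 27.50 in

Part | A | x̄ᵢ | ȳᵢ | A·x̄ᵢ | A·ȳᵢ
rectangular body | 8800.00 | 80.00 | 27.50 | 704000.00 | 242000.00
semicircular end | 1187.91 | 171.67 | 27.50 | 203930.94 | 32667.65
Σ | 9987.91 |  |  | 907930.94 | 274667.65
x̄ = 907930.94 / 9987.91 = 90.90 in
ȳ = 274667.65 / 9987.91 = 27.50 in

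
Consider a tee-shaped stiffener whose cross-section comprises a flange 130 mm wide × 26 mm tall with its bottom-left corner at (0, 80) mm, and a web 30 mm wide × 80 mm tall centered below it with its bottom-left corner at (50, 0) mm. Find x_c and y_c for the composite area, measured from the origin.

Part | A | x̄ᵢ | ȳᵢ | A·x̄ᵢ | A·ȳᵢ
web | 2400.00 | 65.00 | 40.00 | 156000.00 | 96000.00
flange | 3380.00 | 65.00 | 93.00 | 219700.00 | 314340.00
Σ | 5780.00 |  |  | 375700.00 | 410340.00
x_c = 375700.00 / 5780.00 = 65.00 mm
y_c = 410340.00 / 5780.00 = 70.99 mm

x_c = 65.00 mm, y_c = 70.99 mm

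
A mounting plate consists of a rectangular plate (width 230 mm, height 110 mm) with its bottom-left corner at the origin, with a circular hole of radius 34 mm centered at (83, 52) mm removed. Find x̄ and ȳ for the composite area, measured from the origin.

x̄ = 120.36 mm, ȳ = 55.50 mm

plate: A = 230 × 110 = 25300.00, centroid at (115.00, 55.00).
hole: A = −π·34² = -3631.68, centroid at (83.00, 52.00).
ΣA = 21668.32 mm², ΣAx̄ = 2608070.47 mm³, ΣAȳ = 1202652.58 mm³.
x̄ = 2608070.47/21668.32 = 120.36 mm; ȳ = 1202652.58/21668.32 = 55.50 mm.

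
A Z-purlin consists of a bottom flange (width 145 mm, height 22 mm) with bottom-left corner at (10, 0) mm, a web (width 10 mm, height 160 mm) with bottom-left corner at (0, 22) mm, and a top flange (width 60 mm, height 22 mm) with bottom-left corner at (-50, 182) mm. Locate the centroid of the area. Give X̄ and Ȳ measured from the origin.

bottom flange: A = 145 × 22 = 3190.00, centroid at (82.50, 11.00).
web: A = 10 × 160 = 1600.00, centroid at (5.00, 102.00).
top flange: A = 60 × 22 = 1320.00, centroid at (-20.00, 193.00).
ΣA = 6110.00 mm², ΣAX̄ = 244775.00 mm³, ΣAȲ = 453050.00 mm³.
X̄ = 244775.00/6110.00 = 40.06 mm; Ȳ = 453050.00/6110.00 = 74.15 mm.

X̄ = 40.06 mm, Ȳ = 74.15 mm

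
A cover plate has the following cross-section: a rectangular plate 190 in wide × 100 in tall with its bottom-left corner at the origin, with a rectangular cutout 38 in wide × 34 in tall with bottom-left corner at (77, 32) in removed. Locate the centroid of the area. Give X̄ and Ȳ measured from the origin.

plate: A = 190 × 100 = 19000.00, centroid at (95.00, 50.00).
hole: A = −(38 × 34) = -1292.00, centroid at (96.00, 49.00).
ΣA = 17708.00 in², ΣAX̄ = 1680968.00 in³, ΣAȲ = 886692.00 in³.
X̄ = 1680968.00/17708.00 = 94.93 in; Ȳ = 886692.00/17708.00 = 50.07 in.

X̄ = 94.93 in, Ȳ = 50.07 in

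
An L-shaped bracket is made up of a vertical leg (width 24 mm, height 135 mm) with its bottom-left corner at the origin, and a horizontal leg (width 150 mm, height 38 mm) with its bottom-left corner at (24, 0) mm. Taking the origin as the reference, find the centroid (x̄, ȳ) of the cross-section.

x̄ = 67.47 mm, ȳ = 36.58 mm

vertical leg: A = 24 × 135 = 3240.00, centroid at (12.00, 67.50).
horizontal leg: A = 150 × 38 = 5700.00, centroid at (99.00, 19.00).
ΣA = 8940.00 mm², ΣAx̄ = 603180.00 mm³, ΣAȳ = 327000.00 mm³.
x̄ = 603180.00/8940.00 = 67.47 mm; ȳ = 327000.00/8940.00 = 36.58 mm.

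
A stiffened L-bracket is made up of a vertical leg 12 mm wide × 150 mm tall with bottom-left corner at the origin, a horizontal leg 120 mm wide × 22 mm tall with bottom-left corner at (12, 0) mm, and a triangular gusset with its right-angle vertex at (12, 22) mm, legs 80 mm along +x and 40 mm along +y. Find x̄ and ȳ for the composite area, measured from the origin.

vertical leg: A = 12 × 150 = 1800.00, centroid at (6.00, 75.00).
horizontal leg: A = 120 × 22 = 2640.00, centroid at (72.00, 11.00).
gusset: A = ½·80·40 = 1600.00, centroid at (38.67, 35.33).
ΣA = 6040.00 mm², ΣAx̄ = 262746.67 mm³, ΣAȳ = 220573.33 mm³.
x̄ = 262746.67/6040.00 = 43.50 mm; ȳ = 220573.33/6040.00 = 36.52 mm.

x̄ = 43.50 mm, ȳ = 36.52 mm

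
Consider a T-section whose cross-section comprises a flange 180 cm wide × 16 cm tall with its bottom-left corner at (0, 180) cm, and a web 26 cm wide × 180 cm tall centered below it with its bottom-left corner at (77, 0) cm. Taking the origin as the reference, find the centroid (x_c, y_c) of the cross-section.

x_c = 90.00 cm, y_c = 127.33 cm

web: A = 26 × 180 = 4680.00, centroid at (90.00, 90.00).
flange: A = 180 × 16 = 2880.00, centroid at (90.00, 188.00).
ΣA = 7560.00 cm², ΣAx_c = 680400.00 cm³, ΣAy_c = 962640.00 cm³.
x_c = 680400.00/7560.00 = 90.00 cm; y_c = 962640.00/7560.00 = 127.33 cm.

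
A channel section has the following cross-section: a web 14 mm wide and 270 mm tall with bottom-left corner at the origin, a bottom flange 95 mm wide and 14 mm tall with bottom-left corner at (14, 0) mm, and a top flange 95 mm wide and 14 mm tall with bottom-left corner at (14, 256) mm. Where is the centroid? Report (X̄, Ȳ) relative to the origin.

X̄ = 29.51 mm, Ȳ = 135.00 mm

Part | A | x̄ᵢ | ȳᵢ | A·x̄ᵢ | A·ȳᵢ
web | 3780.00 | 7.00 | 135.00 | 26460.00 | 510300.00
bottom flange | 1330.00 | 61.50 | 7.00 | 81795.00 | 9310.00
top flange | 1330.00 | 61.50 | 263.00 | 81795.00 | 349790.00
Σ | 6440.00 |  |  | 190050.00 | 869400.00
X̄ = 190050.00 / 6440.00 = 29.51 mm
Ȳ = 869400.00 / 6440.00 = 135.00 mm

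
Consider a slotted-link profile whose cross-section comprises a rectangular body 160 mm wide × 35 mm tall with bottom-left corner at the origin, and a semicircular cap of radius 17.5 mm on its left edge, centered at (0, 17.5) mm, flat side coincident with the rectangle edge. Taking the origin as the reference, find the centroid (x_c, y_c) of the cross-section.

x_c = 73.08 mm, y_c = 17.50 mm

rectangular body: A = 160 × 35 = 5600.00, centroid at (80.00, 17.50).
semicircular end: A = ½π·17.5² = 481.06, centroid at (-7.43, 17.50).
ΣA = 6081.06 mm²
ΣAx_c = (5600.00)(80.00) + (481.06)(-7.43) = 444427.08 mm³
ΣAy_c = (5600.00)(17.50) + (481.06)(17.50) = 106418.49 mm³
x_c = 444427.08 / 6081.06 = 73.08 mm
y_c = 106418.49 / 6081.06 = 17.50 mm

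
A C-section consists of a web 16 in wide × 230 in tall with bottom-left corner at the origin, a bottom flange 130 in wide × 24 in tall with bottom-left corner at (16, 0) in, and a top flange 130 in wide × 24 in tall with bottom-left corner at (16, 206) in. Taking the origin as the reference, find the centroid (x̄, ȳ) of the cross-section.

x̄ = 53.92 in, ȳ = 115.00 in

web: A = 16 × 230 = 3680.00, centroid at (8.00, 115.00).
bottom flange: A = 130 × 24 = 3120.00, centroid at (81.00, 12.00).
top flange: A = 130 × 24 = 3120.00, centroid at (81.00, 218.00).
ΣA = 9920.00 in²
ΣAx̄ = (3680.00)(8.00) + (3120.00)(81.00) + (3120.00)(81.00) = 534880.00 in³
ΣAȳ = (3680.00)(115.00) + (3120.00)(12.00) + (3120.00)(218.00) = 1140800.00 in³
x̄ = 534880.00 / 9920.00 = 53.92 in
ȳ = 1140800.00 / 9920.00 = 115.00 in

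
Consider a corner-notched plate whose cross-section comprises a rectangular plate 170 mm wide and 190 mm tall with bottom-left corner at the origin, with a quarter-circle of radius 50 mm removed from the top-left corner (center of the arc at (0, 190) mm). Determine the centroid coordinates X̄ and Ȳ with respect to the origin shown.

Part | A | x̄ᵢ | ȳᵢ | A·x̄ᵢ | A·ȳᵢ
plate | 32300.00 | 85.00 | 95.00 | 2745500.00 | 3068500.00
removed quarter-circle | -1963.50 | 21.22 | 168.78 | -41666.67 | -331397.46
Σ | 30336.50 |  |  | 2703833.33 | 2737102.54
X̄ = 2703833.33 / 30336.50 = 89.13 mm
Ȳ = 2737102.54 / 30336.50 = 90.22 mm

X̄ = 89.13 mm, Ȳ = 90.22 mm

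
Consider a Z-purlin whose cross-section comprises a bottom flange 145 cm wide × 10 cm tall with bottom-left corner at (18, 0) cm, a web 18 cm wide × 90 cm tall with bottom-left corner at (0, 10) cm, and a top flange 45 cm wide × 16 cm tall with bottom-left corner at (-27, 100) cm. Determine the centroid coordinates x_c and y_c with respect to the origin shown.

bottom flange: A = 145 × 10 = 1450.00, centroid at (90.50, 5.00).
web: A = 18 × 90 = 1620.00, centroid at (9.00, 55.00).
top flange: A = 45 × 16 = 720.00, centroid at (-4.50, 108.00).
ΣA = 3790.00 cm²
ΣAx_c = (1450.00)(90.50) + (1620.00)(9.00) + (720.00)(-4.50) = 142565.00 cm³
ΣAy_c = (1450.00)(5.00) + (1620.00)(55.00) + (720.00)(108.00) = 174110.00 cm³
x_c = 142565.00 / 3790.00 = 37.62 cm
y_c = 174110.00 / 3790.00 = 45.94 cm

x_c = 37.62 cm, y_c = 45.94 cm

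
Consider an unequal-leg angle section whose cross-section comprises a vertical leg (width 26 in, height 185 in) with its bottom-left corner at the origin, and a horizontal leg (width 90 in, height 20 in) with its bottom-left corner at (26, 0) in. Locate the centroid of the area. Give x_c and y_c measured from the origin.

x_c = 28.79 in, y_c = 70.03 in

vertical leg: A = 26 × 185 = 4810.00, centroid at (13.00, 92.50).
horizontal leg: A = 90 × 20 = 1800.00, centroid at (71.00, 10.00).
ΣA = 6610.00 in², ΣAx_c = 190330.00 in³, ΣAy_c = 462925.00 in³.
x_c = 190330.00/6610.00 = 28.79 in; y_c = 462925.00/6610.00 = 70.03 in.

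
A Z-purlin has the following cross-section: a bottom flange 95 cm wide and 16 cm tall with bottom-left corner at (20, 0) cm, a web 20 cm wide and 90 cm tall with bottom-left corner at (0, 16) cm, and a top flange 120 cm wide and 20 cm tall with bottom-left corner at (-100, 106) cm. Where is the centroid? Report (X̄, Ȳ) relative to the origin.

X̄ = 4.30 cm, Ȳ = 69.99 cm

bottom flange: A = 95 × 16 = 1520.00, centroid at (67.50, 8.00).
web: A = 20 × 90 = 1800.00, centroid at (10.00, 61.00).
top flange: A = 120 × 20 = 2400.00, centroid at (-40.00, 116.00).
ΣA = 5720.00 cm²
ΣAX̄ = (1520.00)(67.50) + (1800.00)(10.00) + (2400.00)(-40.00) = 24600.00 cm³
ΣAȲ = (1520.00)(8.00) + (1800.00)(61.00) + (2400.00)(116.00) = 400360.00 cm³
X̄ = 24600.00 / 5720.00 = 4.30 cm
Ȳ = 400360.00 / 5720.00 = 69.99 cm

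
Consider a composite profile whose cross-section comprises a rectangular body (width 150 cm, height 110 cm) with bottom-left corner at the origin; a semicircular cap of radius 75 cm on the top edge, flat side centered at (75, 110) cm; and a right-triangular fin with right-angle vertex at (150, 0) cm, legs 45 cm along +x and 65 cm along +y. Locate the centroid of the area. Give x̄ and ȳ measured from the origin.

rectangular body: A = 150 × 110 = 16500.00, centroid at (75.00, 55.00).
semicircular top: A = ½π·75² = 8835.73, centroid at (75.00, 141.83).
triangular fin: A = ½·45·65 = 1462.50, centroid at (165.00, 21.67).
ΣA = 26798.23 cm²
ΣAx̄ = (16500.00)(75.00) + (8835.73)(75.00) + (1462.50)(165.00) = 2141492.20 cm³
ΣAȳ = (16500.00)(55.00) + (8835.73)(141.83) + (1462.50)(21.67) = 2192367.73 cm³
x̄ = 2141492.20 / 26798.23 = 79.91 cm
ȳ = 2192367.73 / 26798.23 = 81.81 cm

x̄ = 79.91 cm, ȳ = 81.81 cm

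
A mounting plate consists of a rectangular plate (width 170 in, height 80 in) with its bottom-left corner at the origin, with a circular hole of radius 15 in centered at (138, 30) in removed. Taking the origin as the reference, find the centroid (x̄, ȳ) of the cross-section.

plate: A = 170 × 80 = 13600.00, centroid at (85.00, 40.00).
hole: A = −π·15² = -706.86, centroid at (138.00, 30.00).
ΣA = 12893.14 in², ΣAx̄ = 1058453.55 in³, ΣAȳ = 522794.25 in³.
x̄ = 1058453.55/12893.14 = 82.09 in; ȳ = 522794.25/12893.14 = 40.55 in.

x̄ = 82.09 in, ȳ = 40.55 in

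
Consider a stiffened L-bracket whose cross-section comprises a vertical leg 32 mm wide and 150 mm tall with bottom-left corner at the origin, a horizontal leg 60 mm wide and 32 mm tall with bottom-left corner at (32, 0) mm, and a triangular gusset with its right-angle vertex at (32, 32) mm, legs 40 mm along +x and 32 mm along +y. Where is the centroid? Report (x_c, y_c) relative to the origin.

x_c = 30.55 mm, y_c = 56.80 mm

vertical leg: A = 32 × 150 = 4800.00, centroid at (16.00, 75.00).
horizontal leg: A = 60 × 32 = 1920.00, centroid at (62.00, 16.00).
gusset: A = ½·40·32 = 640.00, centroid at (45.33, 42.67).
ΣA = 7360.00 mm², ΣAx_c = 224853.33 mm³, ΣAy_c = 418026.67 mm³.
x_c = 224853.33/7360.00 = 30.55 mm; y_c = 418026.67/7360.00 = 56.80 mm.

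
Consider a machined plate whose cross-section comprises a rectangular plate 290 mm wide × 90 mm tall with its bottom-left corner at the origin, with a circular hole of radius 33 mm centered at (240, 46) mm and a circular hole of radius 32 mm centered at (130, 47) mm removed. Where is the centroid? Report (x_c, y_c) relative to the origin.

x_c = 130.78 mm, y_c = 44.49 mm

plate: A = 290 × 90 = 26100.00, centroid at (145.00, 45.00).
hole 1: A = −π·33² = -3421.19, centroid at (240.00, 46.00).
hole 2: A = −π·32² = -3216.99, centroid at (130.00, 47.00).
ΣA = 19461.81 mm², ΣAx_c = 2545204.53 mm³, ΣAy_c = 865926.49 mm³.
x_c = 2545204.53/19461.81 = 130.78 mm; y_c = 865926.49/19461.81 = 44.49 mm.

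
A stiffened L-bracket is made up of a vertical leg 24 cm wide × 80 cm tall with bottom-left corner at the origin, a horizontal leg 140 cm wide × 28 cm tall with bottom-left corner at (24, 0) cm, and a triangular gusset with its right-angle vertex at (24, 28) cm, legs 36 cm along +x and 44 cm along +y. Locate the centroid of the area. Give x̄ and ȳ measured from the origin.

vertical leg: A = 24 × 80 = 1920.00, centroid at (12.00, 40.00).
horizontal leg: A = 140 × 28 = 3920.00, centroid at (94.00, 14.00).
gusset: A = ½·36·44 = 792.00, centroid at (36.00, 42.67).
ΣA = 6632.00 cm²
ΣAx̄ = (1920.00)(12.00) + (3920.00)(94.00) + (792.00)(36.00) = 420032.00 cm³
ΣAȳ = (1920.00)(40.00) + (3920.00)(14.00) + (792.00)(42.67) = 165472.00 cm³
x̄ = 420032.00 / 6632.00 = 63.33 cm
ȳ = 165472.00 / 6632.00 = 24.95 cm

x̄ = 63.33 cm, ȳ = 24.95 cm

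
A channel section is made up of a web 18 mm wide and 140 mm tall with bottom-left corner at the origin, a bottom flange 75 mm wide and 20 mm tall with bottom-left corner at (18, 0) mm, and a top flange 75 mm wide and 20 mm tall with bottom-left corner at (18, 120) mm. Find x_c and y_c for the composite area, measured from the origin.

Part | A | x̄ᵢ | ȳᵢ | A·x̄ᵢ | A·ȳᵢ
web | 2520.00 | 9.00 | 70.00 | 22680.00 | 176400.00
bottom flange | 1500.00 | 55.50 | 10.00 | 83250.00 | 15000.00
top flange | 1500.00 | 55.50 | 130.00 | 83250.00 | 195000.00
Σ | 5520.00 |  |  | 189180.00 | 386400.00
x_c = 189180.00 / 5520.00 = 34.27 mm
y_c = 386400.00 / 5520.00 = 70.00 mm

x_c = 34.27 mm, y_c = 70.00 mm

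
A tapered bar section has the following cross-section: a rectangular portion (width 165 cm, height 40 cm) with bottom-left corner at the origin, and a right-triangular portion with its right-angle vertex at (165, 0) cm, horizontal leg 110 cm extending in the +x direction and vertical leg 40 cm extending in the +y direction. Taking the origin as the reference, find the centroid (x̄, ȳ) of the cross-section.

x̄ = 112.29 cm, ȳ = 18.33 cm

rectangular portion: A = 165 × 40 = 6600.00, centroid at (82.50, 20.00).
triangular portion: A = ½·110·40 = 2200.00, centroid at (201.67, 13.33).
ΣA = 8800.00 cm²
ΣAx̄ = (6600.00)(82.50) + (2200.00)(201.67) = 988166.67 cm³
ΣAȳ = (6600.00)(20.00) + (2200.00)(13.33) = 161333.33 cm³
x̄ = 988166.67 / 8800.00 = 112.29 cm
ȳ = 161333.33 / 8800.00 = 18.33 cm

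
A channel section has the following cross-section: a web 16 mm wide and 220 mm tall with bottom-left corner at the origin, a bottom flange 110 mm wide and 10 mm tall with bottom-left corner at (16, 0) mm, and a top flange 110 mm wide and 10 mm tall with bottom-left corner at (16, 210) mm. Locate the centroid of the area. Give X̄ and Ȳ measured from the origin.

X̄ = 32.23 mm, Ȳ = 110.00 mm

web: A = 16 × 220 = 3520.00, centroid at (8.00, 110.00).
bottom flange: A = 110 × 10 = 1100.00, centroid at (71.00, 5.00).
top flange: A = 110 × 10 = 1100.00, centroid at (71.00, 215.00).
ΣA = 5720.00 mm²
ΣAX̄ = (3520.00)(8.00) + (1100.00)(71.00) + (1100.00)(71.00) = 184360.00 mm³
ΣAȲ = (3520.00)(110.00) + (1100.00)(5.00) + (1100.00)(215.00) = 629200.00 mm³
X̄ = 184360.00 / 5720.00 = 32.23 mm
Ȳ = 629200.00 / 5720.00 = 110.00 mm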